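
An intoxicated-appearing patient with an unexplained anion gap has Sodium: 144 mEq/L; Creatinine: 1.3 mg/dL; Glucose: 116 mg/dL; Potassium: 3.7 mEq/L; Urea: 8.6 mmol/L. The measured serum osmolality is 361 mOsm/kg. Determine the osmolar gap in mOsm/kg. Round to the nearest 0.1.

58.0 mOsm/kg

Calculated osmolality = 2·Na + glucose/18 + urea
= 2·144 + 116/18 + 8.6
= 288 + 6.44 + 8.60
= 303.04 mOsm/kg ≈ 303.0 mOsm/kg
Osmolar gap = measured − calculated = 361 − 303.0 = 58.0 mOsm/kg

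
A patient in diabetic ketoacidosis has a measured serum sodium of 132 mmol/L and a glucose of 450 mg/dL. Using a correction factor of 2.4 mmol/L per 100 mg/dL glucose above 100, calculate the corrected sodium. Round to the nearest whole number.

Corrected Na = measured Na + 2.4 · (glucose − 100)/100
= 132 + 2.4 · (450 − 100)/100
= 132 + 8.4
= 140.4 mmol/L

140 mmol/L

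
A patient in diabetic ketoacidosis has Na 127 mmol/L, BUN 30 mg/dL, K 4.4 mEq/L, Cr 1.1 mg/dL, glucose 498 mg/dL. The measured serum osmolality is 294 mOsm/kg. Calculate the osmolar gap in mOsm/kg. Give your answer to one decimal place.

Calculated osmolality = 2·Na + glucose/18 + BUN/2.8
= 2·127 + 498/18 + 30/2.8
= 254 + 27.67 + 10.71
= 292.38 mOsm/kg ≈ 292.4 mOsm/kg
Osmolar gap = measured − calculated = 294 − 292.4 = 1.6 mOsm/kg

1.6 mOsm/kg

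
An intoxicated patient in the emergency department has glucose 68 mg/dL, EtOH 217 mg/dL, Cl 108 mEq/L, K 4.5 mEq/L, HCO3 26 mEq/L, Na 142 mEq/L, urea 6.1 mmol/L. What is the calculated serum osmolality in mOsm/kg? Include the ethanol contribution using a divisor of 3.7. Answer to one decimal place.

352.5 mOsm/kg

Calculated osmolality = 2·Na + glucose/18 + urea + ethanol/3.7
= 2·142 + 68/18 + 6.1 + 217/3.7
= 284 + 3.78 + 6.10 + 58.65
= 352.53 mOsm/kg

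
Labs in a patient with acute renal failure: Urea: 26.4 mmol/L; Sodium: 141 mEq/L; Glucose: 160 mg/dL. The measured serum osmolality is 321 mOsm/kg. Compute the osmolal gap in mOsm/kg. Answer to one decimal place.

3.7 mOsm/kg

Calculated osmolality = 2·Na + glucose/18 + urea
= 2·141 + 160/18 + 26.4
= 282 + 8.89 + 26.40
= 317.29 mOsm/kg ≈ 317.3 mOsm/kg
Osmolar gap = measured − calculated = 321 − 317.3 = 3.7 mOsm/kg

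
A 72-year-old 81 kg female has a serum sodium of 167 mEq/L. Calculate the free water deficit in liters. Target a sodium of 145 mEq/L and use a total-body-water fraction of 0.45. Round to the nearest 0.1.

TBW = 0.45 · 81 = 36.45 L
Free water deficit = TBW · (Na/145 − 1)
= 36.45 · (167/145 − 1)
= 36.45 · 0.1517
= 5.53 L

5.5 L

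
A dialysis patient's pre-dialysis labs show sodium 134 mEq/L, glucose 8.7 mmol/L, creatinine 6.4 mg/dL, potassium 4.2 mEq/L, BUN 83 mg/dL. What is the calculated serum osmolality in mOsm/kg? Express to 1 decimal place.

Calculated osmolality = 2·Na + glucose + BUN/2.8
= 2·134 + 8.7 + 83/2.8
= 268 + 8.70 + 29.64
= 306.34 mOsm/kg

306.3 mOsm/kg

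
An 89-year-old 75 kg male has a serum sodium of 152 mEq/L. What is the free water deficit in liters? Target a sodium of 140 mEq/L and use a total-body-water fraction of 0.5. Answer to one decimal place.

TBW = 0.5 · 75 = 37.5 L
Free water deficit = TBW · (Na/140 − 1)
= 37.5 · (152/140 − 1)
= 37.5 · 0.0857
= 3.21 L

3.2 L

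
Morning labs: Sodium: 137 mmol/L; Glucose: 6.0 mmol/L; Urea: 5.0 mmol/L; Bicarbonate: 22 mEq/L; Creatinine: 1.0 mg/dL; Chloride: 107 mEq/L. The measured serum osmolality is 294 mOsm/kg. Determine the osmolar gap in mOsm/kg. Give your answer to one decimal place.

9.0 mOsm/kg

Calculated osmolality = 2·Na + glucose + urea
= 2·137 + 6 + 5
= 274 + 6 + 5
= 285 mOsm/kg ≈ 285.0 mOsm/kg
Osmolar gap = measured − calculated = 294 − 285.0 = 9.0 mOsm/kg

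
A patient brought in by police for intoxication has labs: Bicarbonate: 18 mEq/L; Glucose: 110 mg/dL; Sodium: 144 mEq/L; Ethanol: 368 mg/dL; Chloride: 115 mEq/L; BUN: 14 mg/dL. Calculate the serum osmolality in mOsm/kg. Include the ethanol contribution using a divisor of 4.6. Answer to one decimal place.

379.1 mOsm/kg

Calculated osmolality = 2·Na + glucose/18 + BUN/2.8 + ethanol/4.6
= 2·144 + 110/18 + 14/2.8 + 368/4.6
= 288 + 6.11 + 5 + 80
= 379.11 mOsm/kg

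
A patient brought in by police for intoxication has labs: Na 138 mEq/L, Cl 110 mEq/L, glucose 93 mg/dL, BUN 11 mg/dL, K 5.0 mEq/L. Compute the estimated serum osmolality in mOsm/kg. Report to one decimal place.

Calculated osmolality = 2·Na + glucose/18 + BUN/2.8
= 2·138 + 93/18 + 11/2.8
= 276 + 5.17 + 3.93
= 285.1 mOsm/kg

285.1 mOsm/kg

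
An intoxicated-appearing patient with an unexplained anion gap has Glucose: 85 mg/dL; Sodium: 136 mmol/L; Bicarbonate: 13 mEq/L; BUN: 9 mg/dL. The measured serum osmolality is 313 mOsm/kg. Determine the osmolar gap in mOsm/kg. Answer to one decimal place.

Calculated osmolality = 2·Na + glucose/18 + BUN/2.8
= 2·136 + 85/18 + 9/2.8
= 272 + 4.72 + 3.21
= 279.93 mOsm/kg ≈ 279.9 mOsm/kg
Osmolar gap = measured − calculated = 313 − 279.9 = 33.1 mOsm/kg

33.1 mOsm/kg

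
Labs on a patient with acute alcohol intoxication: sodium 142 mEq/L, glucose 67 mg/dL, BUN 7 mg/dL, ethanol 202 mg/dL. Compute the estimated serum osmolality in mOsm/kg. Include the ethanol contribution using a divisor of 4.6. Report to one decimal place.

Calculated osmolality = 2·Na + glucose/18 + BUN/2.8 + ethanol/4.6
= 2·142 + 67/18 + 7/2.8 + 202/4.6
= 284 + 3.72 + 2.50 + 43.91
= 334.13 mOsm/kg

334.1 mOsm/kg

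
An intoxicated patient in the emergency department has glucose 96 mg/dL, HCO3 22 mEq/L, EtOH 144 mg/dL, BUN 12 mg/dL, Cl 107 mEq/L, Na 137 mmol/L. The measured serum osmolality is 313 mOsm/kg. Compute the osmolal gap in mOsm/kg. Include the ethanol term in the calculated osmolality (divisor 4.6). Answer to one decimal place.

Calculated osmolality = 2·Na + glucose/18 + BUN/2.8 + ethanol/4.6
= 2·137 + 96/18 + 12/2.8 + 144/4.6
= 274 + 5.33 + 4.29 + 31.30
= 314.92 mOsm/kg ≈ 314.9 mOsm/kg
Osmolar gap = measured − calculated = 313 − 314.9 = -1.9 mOsm/kg

-1.9 mOsm/kg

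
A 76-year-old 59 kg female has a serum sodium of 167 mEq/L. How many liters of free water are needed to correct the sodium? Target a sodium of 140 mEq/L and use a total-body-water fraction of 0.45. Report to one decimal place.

TBW = 0.45 · 59 = 26.55 L
Free water deficit = TBW · (Na/140 − 1)
= 26.55 · (167/140 − 1)
= 26.55 · 0.1929
= 5.12 L

5.1 L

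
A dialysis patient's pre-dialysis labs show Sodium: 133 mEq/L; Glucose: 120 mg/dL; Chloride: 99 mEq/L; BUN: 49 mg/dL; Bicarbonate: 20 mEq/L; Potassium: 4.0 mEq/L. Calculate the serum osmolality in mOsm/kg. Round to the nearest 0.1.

Calculated osmolality = 2·Na + glucose/18 + BUN/2.8
= 2·133 + 120/18 + 49/2.8
= 266 + 6.67 + 17.50
= 290.17 mOsm/kg

290.2 mOsm/kg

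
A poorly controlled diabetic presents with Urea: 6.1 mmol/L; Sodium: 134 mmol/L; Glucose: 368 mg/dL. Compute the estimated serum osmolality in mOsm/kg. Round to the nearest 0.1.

294.5 mOsm/kg

Calculated osmolality = 2·Na + glucose/18 + urea
= 2·134 + 368/18 + 6.1
= 268 + 20.44 + 6.10
= 294.54 mOsm/kg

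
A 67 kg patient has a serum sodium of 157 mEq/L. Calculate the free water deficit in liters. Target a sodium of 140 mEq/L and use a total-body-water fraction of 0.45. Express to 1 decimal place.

TBW = 0.45 · 67 = 30.15 L
Free water deficit = TBW · (Na/140 − 1)
= 30.15 · (157/140 − 1)
= 30.15 · 0.1214
= 3.66 L

3.7 L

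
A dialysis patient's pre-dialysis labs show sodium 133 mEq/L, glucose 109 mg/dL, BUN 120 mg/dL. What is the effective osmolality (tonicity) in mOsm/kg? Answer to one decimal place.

Effective osmolality excludes urea (freely permeant across cell membranes):
2·Na + glucose/18
= 2·133 + 109/18
= 266 + 6.06
= 272.06 mOsm/kg

272.1 mOsm/kg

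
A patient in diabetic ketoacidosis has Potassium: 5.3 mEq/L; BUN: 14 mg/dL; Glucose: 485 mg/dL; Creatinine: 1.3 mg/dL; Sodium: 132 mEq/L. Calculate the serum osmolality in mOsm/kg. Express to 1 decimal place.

295.9 mOsm/kg

Calculated osmolality = 2·Na + glucose/18 + BUN/2.8
= 2·132 + 485/18 + 14/2.8
= 264 + 26.94 + 5
= 295.94 mOsm/kg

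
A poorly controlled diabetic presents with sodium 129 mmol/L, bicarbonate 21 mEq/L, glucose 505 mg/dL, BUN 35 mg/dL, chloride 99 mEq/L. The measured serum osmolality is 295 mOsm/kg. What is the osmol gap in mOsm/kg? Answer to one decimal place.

Calculated osmolality = 2·Na + glucose/18 + BUN/2.8
= 2·129 + 505/18 + 35/2.8
= 258 + 28.06 + 12.50
= 298.56 mOsm/kg ≈ 298.6 mOsm/kg
Osmolar gap = measured − calculated = 295 − 298.6 = -3.6 mOsm/kg

-3.6 mOsm/kg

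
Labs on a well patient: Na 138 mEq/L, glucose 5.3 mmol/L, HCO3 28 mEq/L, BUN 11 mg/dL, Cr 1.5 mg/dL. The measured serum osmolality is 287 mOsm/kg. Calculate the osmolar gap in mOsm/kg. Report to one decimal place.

1.8 mOsm/kg

Calculated osmolality = 2·Na + glucose + BUN/2.8
= 2·138 + 5.3 + 11/2.8
= 276 + 5.30 + 3.93
= 285.23 mOsm/kg ≈ 285.2 mOsm/kg
Osmolar gap = measured − calculated = 287 − 285.2 = 1.8 mOsm/kg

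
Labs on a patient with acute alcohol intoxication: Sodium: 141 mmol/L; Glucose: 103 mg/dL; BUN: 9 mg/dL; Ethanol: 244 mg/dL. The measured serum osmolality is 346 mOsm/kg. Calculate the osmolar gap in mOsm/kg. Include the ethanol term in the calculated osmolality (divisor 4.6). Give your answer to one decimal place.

2.0 mOsm/kg

Calculated osmolality = 2·Na + glucose/18 + BUN/2.8 + ethanol/4.6
= 2·141 + 103/18 + 9/2.8 + 244/4.6
= 282 + 5.72 + 3.21 + 53.04
= 343.97 mOsm/kg ≈ 344.0 mOsm/kg
Osmolar gap = measured − calculated = 346 − 344.0 = 2.0 mOsm/kg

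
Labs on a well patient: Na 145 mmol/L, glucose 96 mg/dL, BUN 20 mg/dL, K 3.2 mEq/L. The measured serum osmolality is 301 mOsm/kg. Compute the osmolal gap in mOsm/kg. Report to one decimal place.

Calculated osmolality = 2·Na + glucose/18 + BUN/2.8
= 2·145 + 96/18 + 20/2.8
= 290 + 5.33 + 7.14
= 302.47 mOsm/kg ≈ 302.5 mOsm/kg
Osmolar gap = measured − calculated = 301 − 302.5 = -1.5 mOsm/kg

-1.5 mOsm/kg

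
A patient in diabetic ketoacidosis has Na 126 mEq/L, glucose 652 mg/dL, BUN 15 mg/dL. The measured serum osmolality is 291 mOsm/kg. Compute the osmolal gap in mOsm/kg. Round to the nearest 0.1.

Calculated osmolality = 2·Na + glucose/18 + BUN/2.8
= 2·126 + 652/18 + 15/2.8
= 252 + 36.22 + 5.36
= 293.58 mOsm/kg ≈ 293.6 mOsm/kg
Osmolar gap = measured − calculated = 291 − 293.6 = -2.6 mOsm/kg

-2.6 mOsm/kg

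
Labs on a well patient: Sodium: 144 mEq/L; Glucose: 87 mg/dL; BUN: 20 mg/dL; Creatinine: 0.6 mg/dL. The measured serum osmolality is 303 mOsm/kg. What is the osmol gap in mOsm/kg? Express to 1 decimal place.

Calculated osmolality = 2·Na + glucose/18 + BUN/2.8
= 2·144 + 87/18 + 20/2.8
= 288 + 4.83 + 7.14
= 299.97 mOsm/kg ≈ 300.0 mOsm/kg
Osmolar gap = measured − calculated = 303 − 300.0 = 3.0 mOsm/kg

3.0 mOsm/kg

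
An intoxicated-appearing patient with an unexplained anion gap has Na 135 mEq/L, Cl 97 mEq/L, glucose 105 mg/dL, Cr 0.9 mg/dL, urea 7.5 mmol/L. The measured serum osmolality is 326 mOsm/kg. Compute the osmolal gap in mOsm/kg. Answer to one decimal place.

42.7 mOsm/kg

Calculated osmolality = 2·Na + glucose/18 + urea
= 2·135 + 105/18 + 7.5
= 270 + 5.83 + 7.50
= 283.33 mOsm/kg ≈ 283.3 mOsm/kg
Osmolar gap = measured − calculated = 326 − 283.3 = 42.7 mOsm/kg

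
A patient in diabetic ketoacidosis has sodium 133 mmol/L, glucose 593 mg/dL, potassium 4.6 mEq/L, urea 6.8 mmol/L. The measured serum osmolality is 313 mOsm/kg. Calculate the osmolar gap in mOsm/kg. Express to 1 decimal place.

Calculated osmolality = 2·Na + glucose/18 + urea
= 2·133 + 593/18 + 6.8
= 266 + 32.94 + 6.80
= 305.74 mOsm/kg ≈ 305.7 mOsm/kg
Osmolar gap = measured − calculated = 313 − 305.7 = 7.3 mOsm/kg

7.3 mOsm/kg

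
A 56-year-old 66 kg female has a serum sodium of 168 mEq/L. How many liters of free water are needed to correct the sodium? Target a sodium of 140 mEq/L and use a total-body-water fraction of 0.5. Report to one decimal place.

6.6 L

TBW = 0.5 · 66 = 33 L
Free water deficit = TBW · (Na/140 − 1)
= 33 · (168/140 − 1)
= 33 · 0.2
= 6.6 L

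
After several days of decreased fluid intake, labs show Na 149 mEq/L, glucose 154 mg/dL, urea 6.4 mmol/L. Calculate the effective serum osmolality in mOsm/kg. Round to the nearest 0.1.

306.6 mOsm/kg

Effective osmolality excludes urea (freely permeant across cell membranes):
2·Na + glucose/18
= 2·149 + 154/18
= 298 + 8.56
= 306.56 mOsm/kg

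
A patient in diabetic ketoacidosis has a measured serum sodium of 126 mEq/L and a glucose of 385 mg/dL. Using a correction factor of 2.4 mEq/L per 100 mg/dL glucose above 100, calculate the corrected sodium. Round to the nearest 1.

133 mEq/L

Corrected Na = measured Na + 2.4 · (glucose − 100)/100
= 126 + 2.4 · (385 − 100)/100
= 126 + 6.8
= 132.8 mEq/L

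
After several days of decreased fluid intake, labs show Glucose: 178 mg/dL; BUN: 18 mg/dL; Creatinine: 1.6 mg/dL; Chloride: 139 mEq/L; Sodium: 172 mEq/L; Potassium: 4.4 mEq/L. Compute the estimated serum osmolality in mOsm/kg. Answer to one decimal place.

Calculated osmolality = 2·Na + glucose/18 + BUN/2.8
= 2·172 + 178/18 + 18/2.8
= 344 + 9.89 + 6.43
= 360.32 mOsm/kg

360.3 mOsm/kg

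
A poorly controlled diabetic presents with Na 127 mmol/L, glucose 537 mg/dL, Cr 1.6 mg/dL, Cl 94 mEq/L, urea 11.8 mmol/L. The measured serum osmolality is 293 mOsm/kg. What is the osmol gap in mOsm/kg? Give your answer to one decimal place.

Calculated osmolality = 2·Na + glucose/18 + urea
= 2·127 + 537/18 + 11.8
= 254 + 29.83 + 11.80
= 295.63 mOsm/kg ≈ 295.6 mOsm/kg
Osmolar gap = measured − calculated = 293 − 295.6 = -2.6 mOsm/kg

-2.6 mOsm/kg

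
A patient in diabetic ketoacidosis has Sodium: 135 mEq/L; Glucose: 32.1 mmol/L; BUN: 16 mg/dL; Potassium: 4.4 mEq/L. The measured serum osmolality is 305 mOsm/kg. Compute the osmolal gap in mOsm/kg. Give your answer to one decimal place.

-2.8 mOsm/kg

Calculated osmolality = 2·Na + glucose + BUN/2.8
= 2·135 + 32.1 + 16/2.8
= 270 + 32.10 + 5.71
= 307.81 mOsm/kg ≈ 307.8 mOsm/kg
Osmolar gap = measured − calculated = 305 − 307.8 = -2.8 mOsm/kg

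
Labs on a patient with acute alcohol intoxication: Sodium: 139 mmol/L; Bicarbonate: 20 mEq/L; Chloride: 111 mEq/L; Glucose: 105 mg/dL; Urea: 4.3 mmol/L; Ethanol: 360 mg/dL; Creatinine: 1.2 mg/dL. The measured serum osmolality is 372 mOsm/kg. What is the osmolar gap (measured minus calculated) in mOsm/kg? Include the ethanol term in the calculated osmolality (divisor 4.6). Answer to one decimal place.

Calculated osmolality = 2·Na + glucose/18 + urea + ethanol/4.6
= 2·139 + 105/18 + 4.3 + 360/4.6
= 278 + 5.83 + 4.30 + 78.26
= 366.39 mOsm/kg ≈ 366.4 mOsm/kg
Osmolar gap = measured − calculated = 372 − 366.4 = 5.6 mOsm/kg

5.6 mOsm/kg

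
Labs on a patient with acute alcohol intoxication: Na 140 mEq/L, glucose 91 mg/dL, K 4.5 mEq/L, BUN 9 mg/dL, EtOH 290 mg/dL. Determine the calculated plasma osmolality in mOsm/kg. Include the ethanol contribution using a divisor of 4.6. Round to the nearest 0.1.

Calculated osmolality = 2·Na + glucose/18 + BUN/2.8 + ethanol/4.6
= 2·140 + 91/18 + 9/2.8 + 290/4.6
= 280 + 5.06 + 3.21 + 63.04
= 351.31 mOsm/kg

351.3 mOsm/kg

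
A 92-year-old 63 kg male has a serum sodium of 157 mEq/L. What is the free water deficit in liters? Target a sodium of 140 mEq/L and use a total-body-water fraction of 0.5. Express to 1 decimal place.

TBW = 0.5 · 63 = 31.5 L
Free water deficit = TBW · (Na/140 − 1)
= 31.5 · (157/140 − 1)
= 31.5 · 0.1214
= 3.82 L

3.8 L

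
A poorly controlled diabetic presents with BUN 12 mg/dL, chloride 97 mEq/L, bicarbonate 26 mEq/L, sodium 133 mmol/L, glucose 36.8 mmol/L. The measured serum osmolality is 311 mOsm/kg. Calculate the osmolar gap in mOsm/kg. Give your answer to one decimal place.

Calculated osmolality = 2·Na + glucose + BUN/2.8
= 2·133 + 36.8 + 12/2.8
= 266 + 36.80 + 4.29
= 307.09 mOsm/kg ≈ 307.1 mOsm/kg
Osmolar gap = measured − calculated = 311 − 307.1 = 3.9 mOsm/kg

3.9 mOsm/kg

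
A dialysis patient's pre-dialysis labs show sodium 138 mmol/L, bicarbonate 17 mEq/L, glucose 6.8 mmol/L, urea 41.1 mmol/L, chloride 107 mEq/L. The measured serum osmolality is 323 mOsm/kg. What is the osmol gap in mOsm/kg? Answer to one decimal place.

Calculated osmolality = 2·Na + glucose + urea
= 2·138 + 6.8 + 41.1
= 276 + 6.80 + 41.10
= 323.9 mOsm/kg ≈ 323.9 mOsm/kg
Osmolar gap = measured − calculated = 323 − 323.9 = -0.9 mOsm/kg

-0.9 mOsm/kg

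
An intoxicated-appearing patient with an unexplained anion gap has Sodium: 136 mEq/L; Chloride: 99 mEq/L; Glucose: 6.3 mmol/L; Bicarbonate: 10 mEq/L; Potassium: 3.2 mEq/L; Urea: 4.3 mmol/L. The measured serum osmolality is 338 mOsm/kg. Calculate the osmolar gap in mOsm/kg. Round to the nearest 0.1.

Calculated osmolality = 2·Na + glucose + urea
= 2·136 + 6.3 + 4.3
= 272 + 6.30 + 4.30
= 282.6 mOsm/kg ≈ 282.6 mOsm/kg
Osmolar gap = measured − calculated = 338 − 282.6 = 55.4 mOsm/kg

55.4 mOsm/kg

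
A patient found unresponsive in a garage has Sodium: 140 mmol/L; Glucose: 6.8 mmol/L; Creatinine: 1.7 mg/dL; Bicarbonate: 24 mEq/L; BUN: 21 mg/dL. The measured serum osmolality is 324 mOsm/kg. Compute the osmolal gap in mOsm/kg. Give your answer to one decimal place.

Calculated osmolality = 2·Na + glucose + BUN/2.8
= 2·140 + 6.8 + 21/2.8
= 280 + 6.80 + 7.50
= 294.3 mOsm/kg ≈ 294.3 mOsm/kg
Osmolar gap = measured − calculated = 324 − 294.3 = 29.7 mOsm/kg

29.7 mOsm/kg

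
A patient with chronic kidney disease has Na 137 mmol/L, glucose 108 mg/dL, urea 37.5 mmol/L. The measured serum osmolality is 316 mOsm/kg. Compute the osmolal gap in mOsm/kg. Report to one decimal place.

Calculated osmolality = 2·Na + glucose/18 + urea
= 2·137 + 108/18 + 37.5
= 274 + 6 + 37.50
= 317.5 mOsm/kg ≈ 317.5 mOsm/kg
Osmolar gap = measured − calculated = 316 − 317.5 = -1.5 mOsm/kg

-1.5 mOsm/kg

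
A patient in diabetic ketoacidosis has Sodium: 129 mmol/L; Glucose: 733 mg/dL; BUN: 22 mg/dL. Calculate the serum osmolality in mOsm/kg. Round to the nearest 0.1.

Calculated osmolality = 2·Na + glucose/18 + BUN/2.8
= 2·129 + 733/18 + 22/2.8
= 258 + 40.72 + 7.86
= 306.58 mOsm/kg

306.6 mOsm/kg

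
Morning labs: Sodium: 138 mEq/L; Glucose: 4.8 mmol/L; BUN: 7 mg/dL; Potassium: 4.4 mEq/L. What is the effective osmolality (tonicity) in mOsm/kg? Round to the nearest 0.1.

280.8 mOsm/kg

Effective osmolality excludes urea (freely permeant across cell membranes):
2·Na + glucose
= 2·138 + 4.8
= 276 + 4.8
= 280.8 mOsm/kg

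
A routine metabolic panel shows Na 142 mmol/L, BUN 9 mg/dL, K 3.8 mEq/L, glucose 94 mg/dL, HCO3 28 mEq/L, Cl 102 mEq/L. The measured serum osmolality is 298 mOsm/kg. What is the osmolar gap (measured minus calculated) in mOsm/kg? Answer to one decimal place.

5.6 mOsm/kg

Calculated osmolality = 2·Na + glucose/18 + BUN/2.8
= 2·142 + 94/18 + 9/2.8
= 284 + 5.22 + 3.21
= 292.43 mOsm/kg ≈ 292.4 mOsm/kg
Osmolar gap = measured − calculated = 298 − 292.4 = 5.6 mOsm/kg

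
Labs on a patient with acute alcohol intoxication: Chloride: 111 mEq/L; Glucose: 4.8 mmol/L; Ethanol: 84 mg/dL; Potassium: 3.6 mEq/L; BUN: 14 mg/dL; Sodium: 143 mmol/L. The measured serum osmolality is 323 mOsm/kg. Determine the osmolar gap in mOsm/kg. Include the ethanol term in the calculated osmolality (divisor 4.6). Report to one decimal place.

8.9 mOsm/kg

Calculated osmolality = 2·Na + glucose + BUN/2.8 + ethanol/4.6
= 2·143 + 4.8 + 14/2.8 + 84/4.6
= 286 + 4.80 + 5 + 18.26
= 314.06 mOsm/kg ≈ 314.1 mOsm/kg
Osmolar gap = measured − calculated = 323 − 314.1 = 8.9 mOsm/kg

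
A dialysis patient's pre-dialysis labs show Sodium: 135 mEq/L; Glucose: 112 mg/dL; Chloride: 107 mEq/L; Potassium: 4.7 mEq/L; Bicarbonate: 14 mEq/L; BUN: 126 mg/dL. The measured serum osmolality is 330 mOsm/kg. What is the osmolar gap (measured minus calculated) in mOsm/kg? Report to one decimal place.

8.8 mOsm/kg

Calculated osmolality = 2·Na + glucose/18 + BUN/2.8
= 2·135 + 112/18 + 126/2.8
= 270 + 6.22 + 45
= 321.22 mOsm/kg ≈ 321.2 mOsm/kg
Osmolar gap = measured − calculated = 330 − 321.2 = 8.8 mOsm/kg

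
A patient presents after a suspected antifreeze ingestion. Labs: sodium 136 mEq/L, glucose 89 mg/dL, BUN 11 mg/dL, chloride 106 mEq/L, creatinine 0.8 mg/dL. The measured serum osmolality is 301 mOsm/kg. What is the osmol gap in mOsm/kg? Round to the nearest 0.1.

Calculated osmolality = 2·Na + glucose/18 + BUN/2.8
= 2·136 + 89/18 + 11/2.8
= 272 + 4.94 + 3.93
= 280.87 mOsm/kg ≈ 280.9 mOsm/kg
Osmolar gap = measured − calculated = 301 − 280.9 = 20.1 mOsm/kg

20.1 mOsm/kg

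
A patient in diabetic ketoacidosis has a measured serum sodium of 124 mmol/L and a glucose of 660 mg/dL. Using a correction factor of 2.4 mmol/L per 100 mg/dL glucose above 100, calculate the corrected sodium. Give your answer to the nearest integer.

Corrected Na = measured Na + 2.4 · (glucose − 100)/100
= 124 + 2.4 · (660 − 100)/100
= 124 + 13.4
= 137.4 mmol/L

137 mmol/L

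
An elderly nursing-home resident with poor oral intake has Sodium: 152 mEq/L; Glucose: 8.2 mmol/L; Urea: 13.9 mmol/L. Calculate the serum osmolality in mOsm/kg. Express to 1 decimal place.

326.1 mOsm/kg

Calculated osmolality = 2·Na + glucose + urea
= 2·152 + 8.2 + 13.9
= 304 + 8.20 + 13.90
= 326.1 mOsm/kg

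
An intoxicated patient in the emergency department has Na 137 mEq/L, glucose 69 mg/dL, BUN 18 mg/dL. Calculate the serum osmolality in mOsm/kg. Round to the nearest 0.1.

284.3 mOsm/kg

Calculated osmolality = 2·Na + glucose/18 + BUN/2.8
= 2·137 + 69/18 + 18/2.8
= 274 + 3.83 + 6.43
= 284.26 mOsm/kg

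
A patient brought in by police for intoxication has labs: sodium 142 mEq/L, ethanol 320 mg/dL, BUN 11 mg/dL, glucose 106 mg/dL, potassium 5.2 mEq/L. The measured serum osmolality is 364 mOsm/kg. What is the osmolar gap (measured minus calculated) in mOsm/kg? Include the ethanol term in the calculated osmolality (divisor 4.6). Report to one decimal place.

0.6 mOsm/kg

Calculated osmolality = 2·Na + glucose/18 + BUN/2.8 + ethanol/4.6
= 2·142 + 106/18 + 11/2.8 + 320/4.6
= 284 + 5.89 + 3.93 + 69.57
= 363.39 mOsm/kg ≈ 363.4 mOsm/kg
Osmolar gap = measured − calculated = 364 − 363.4 = 0.6 mOsm/kg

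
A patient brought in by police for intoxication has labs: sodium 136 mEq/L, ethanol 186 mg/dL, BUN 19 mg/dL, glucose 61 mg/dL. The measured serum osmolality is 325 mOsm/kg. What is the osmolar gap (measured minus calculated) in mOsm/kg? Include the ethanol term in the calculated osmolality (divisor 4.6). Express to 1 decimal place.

2.4 mOsm/kg

Calculated osmolality = 2·Na + glucose/18 + BUN/2.8 + ethanol/4.6
= 2·136 + 61/18 + 19/2.8 + 186/4.6
= 272 + 3.39 + 6.79 + 40.43
= 322.61 mOsm/kg ≈ 322.6 mOsm/kg
Osmolar gap = measured − calculated = 325 − 322.6 = 2.4 mOsm/kg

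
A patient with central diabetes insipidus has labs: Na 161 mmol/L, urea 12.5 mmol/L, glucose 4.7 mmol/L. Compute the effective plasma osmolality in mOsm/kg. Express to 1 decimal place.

326.7 mOsm/kg

Effective osmolality excludes urea (freely permeant across cell membranes):
2·Na + glucose
= 2·161 + 4.7
= 322 + 4.7
= 326.7 mOsm/kg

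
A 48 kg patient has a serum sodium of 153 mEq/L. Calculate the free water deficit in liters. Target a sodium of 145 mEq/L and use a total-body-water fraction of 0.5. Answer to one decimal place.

TBW = 0.5 · 48 = 24 L
Free water deficit = TBW · (Na/145 − 1)
= 24 · (153/145 − 1)
= 24 · 0.0552
= 1.32 L

1.3 L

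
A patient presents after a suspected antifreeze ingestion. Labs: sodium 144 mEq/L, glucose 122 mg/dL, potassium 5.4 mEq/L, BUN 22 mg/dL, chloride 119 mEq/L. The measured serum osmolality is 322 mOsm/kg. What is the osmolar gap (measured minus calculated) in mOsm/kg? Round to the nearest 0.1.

19.4 mOsm/kg

Calculated osmolality = 2·Na + glucose/18 + BUN/2.8
= 2·144 + 122/18 + 22/2.8
= 288 + 6.78 + 7.86
= 302.64 mOsm/kg ≈ 302.6 mOsm/kg
Osmolar gap = measured − calculated = 322 − 302.6 = 19.4 mOsm/kg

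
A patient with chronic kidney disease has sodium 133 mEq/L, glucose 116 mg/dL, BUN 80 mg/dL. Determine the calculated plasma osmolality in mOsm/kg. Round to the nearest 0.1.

Calculated osmolality = 2·Na + glucose/18 + BUN/2.8
= 2·133 + 116/18 + 80/2.8
= 266 + 6.44 + 28.57
= 301.01 mOsm/kg

301.0 mOsm/kg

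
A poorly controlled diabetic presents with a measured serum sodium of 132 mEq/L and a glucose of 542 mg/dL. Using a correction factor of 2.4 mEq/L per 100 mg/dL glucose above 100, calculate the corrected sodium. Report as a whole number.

143 mEq/L

Corrected Na = measured Na + 2.4 · (glucose − 100)/100
= 132 + 2.4 · (542 − 100)/100
= 132 + 10.6
= 142.6 mEq/L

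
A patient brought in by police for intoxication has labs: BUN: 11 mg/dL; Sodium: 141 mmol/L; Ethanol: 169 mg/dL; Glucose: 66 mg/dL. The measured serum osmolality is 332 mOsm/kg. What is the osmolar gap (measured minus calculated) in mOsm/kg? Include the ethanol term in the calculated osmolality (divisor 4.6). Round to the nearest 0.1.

5.7 mOsm/kg

Calculated osmolality = 2·Na + glucose/18 + BUN/2.8 + ethanol/4.6
= 2·141 + 66/18 + 11/2.8 + 169/4.6
= 282 + 3.67 + 3.93 + 36.74
= 326.34 mOsm/kg ≈ 326.3 mOsm/kg
Osmolar gap = measured − calculated = 332 − 326.3 = 5.7 mOsm/kg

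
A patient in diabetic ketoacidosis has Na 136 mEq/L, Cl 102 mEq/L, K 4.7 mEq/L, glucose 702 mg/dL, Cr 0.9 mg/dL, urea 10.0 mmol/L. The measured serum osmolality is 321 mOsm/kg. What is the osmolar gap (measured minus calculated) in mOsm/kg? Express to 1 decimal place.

Calculated osmolality = 2·Na + glucose/18 + urea
= 2·136 + 702/18 + 10
= 272 + 39 + 10
= 321 mOsm/kg ≈ 321.0 mOsm/kg
Osmolar gap = measured − calculated = 321 − 321.0 = 0.0 mOsm/kg

0.0 mOsm/kg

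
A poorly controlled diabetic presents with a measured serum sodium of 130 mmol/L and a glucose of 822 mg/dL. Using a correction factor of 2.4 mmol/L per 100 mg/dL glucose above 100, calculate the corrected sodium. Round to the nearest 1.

147 mmol/L

Corrected Na = measured Na + 2.4 · (glucose − 100)/100
= 130 + 2.4 · (822 − 100)/100
= 130 + 17.3
= 147.3 mmol/L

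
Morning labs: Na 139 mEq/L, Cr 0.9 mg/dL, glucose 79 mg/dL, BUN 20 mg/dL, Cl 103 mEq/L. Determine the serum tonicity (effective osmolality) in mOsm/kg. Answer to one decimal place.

282.4 mOsm/kg

Effective osmolality excludes urea (freely permeant across cell membranes):
2·Na + glucose/18
= 2·139 + 79/18
= 278 + 4.39
= 282.39 mOsm/kg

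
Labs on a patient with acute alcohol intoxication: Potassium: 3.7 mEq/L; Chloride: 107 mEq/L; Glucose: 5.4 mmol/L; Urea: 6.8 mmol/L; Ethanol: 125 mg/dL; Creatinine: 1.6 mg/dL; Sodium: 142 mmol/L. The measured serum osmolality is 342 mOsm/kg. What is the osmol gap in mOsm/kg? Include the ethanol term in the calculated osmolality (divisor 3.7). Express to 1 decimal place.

12.0 mOsm/kg

Calculated osmolality = 2·Na + glucose + urea + ethanol/3.7
= 2·142 + 5.4 + 6.8 + 125/3.7
= 284 + 5.40 + 6.80 + 33.78
= 329.98 mOsm/kg ≈ 330.0 mOsm/kg
Osmolar gap = measured − calculated = 342 − 330.0 = 12.0 mOsm/kg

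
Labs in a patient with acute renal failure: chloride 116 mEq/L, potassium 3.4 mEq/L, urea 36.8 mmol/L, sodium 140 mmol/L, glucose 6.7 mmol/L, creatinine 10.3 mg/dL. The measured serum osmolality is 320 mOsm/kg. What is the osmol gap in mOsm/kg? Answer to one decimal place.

Calculated osmolality = 2·Na + glucose + urea
= 2·140 + 6.7 + 36.8
= 280 + 6.70 + 36.80
= 323.5 mOsm/kg ≈ 323.5 mOsm/kg
Osmolar gap = measured − calculated = 320 − 323.5 = -3.5 mOsm/kg

-3.5 mOsm/kg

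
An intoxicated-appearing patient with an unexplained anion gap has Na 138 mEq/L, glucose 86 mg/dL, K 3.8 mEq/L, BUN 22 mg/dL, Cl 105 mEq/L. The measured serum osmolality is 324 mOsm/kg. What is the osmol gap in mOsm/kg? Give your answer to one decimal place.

Calculated osmolality = 2·Na + glucose/18 + BUN/2.8
= 2·138 + 86/18 + 22/2.8
= 276 + 4.78 + 7.86
= 288.64 mOsm/kg ≈ 288.6 mOsm/kg
Osmolar gap = measured − calculated = 324 − 288.6 = 35.4 mOsm/kg

35.4 mOsm/kg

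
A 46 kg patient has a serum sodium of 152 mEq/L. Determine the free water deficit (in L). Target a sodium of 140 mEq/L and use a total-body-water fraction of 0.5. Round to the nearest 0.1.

2.0 L

TBW = 0.5 · 46 = 23 L
Free water deficit = TBW · (Na/140 − 1)
= 23 · (152/140 − 1)
= 23 · 0.0857
= 1.97 L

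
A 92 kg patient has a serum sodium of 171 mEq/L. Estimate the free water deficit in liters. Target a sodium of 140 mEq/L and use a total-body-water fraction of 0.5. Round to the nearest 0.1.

TBW = 0.5 · 92 = 46 L
Free water deficit = TBW · (Na/140 − 1)
= 46 · (171/140 − 1)
= 46 · 0.2214
= 10.18 L

10.2 L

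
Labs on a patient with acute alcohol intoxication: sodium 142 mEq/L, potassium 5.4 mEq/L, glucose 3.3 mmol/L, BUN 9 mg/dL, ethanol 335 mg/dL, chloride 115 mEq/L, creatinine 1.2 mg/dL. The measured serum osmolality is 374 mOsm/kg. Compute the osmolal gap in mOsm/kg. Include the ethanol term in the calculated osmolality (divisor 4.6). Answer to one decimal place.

Calculated osmolality = 2·Na + glucose + BUN/2.8 + ethanol/4.6
= 2·142 + 3.3 + 9/2.8 + 335/4.6
= 284 + 3.30 + 3.21 + 72.83
= 363.34 mOsm/kg ≈ 363.3 mOsm/kg
Osmolar gap = measured − calculated = 374 − 363.3 = 10.7 mOsm/kg

10.7 mOsm/kg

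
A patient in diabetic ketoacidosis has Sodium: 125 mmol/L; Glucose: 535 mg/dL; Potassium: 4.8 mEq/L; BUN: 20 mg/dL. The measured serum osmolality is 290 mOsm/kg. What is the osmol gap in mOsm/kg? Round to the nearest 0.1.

3.1 mOsm/kg

Calculated osmolality = 2·Na + glucose/18 + BUN/2.8
= 2·125 + 535/18 + 20/2.8
= 250 + 29.72 + 7.14
= 286.86 mOsm/kg ≈ 286.9 mOsm/kg
Osmolar gap = measured − calculated = 290 − 286.9 = 3.1 mOsm/kg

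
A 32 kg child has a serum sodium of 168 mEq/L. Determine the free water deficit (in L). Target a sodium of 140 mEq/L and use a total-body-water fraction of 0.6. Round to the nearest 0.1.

3.8 L

TBW = 0.6 · 32 = 19.2 L
Free water deficit = TBW · (Na/140 − 1)
= 19.2 · (168/140 − 1)
= 19.2 · 0.2
= 3.84 L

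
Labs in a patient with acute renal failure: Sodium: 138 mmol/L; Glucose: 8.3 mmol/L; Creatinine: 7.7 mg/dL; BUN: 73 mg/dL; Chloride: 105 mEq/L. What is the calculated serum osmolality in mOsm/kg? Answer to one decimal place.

310.4 mOsm/kg

Calculated osmolality = 2·Na + glucose + BUN/2.8
= 2·138 + 8.3 + 73/2.8
= 276 + 8.30 + 26.07
= 310.37 mOsm/kg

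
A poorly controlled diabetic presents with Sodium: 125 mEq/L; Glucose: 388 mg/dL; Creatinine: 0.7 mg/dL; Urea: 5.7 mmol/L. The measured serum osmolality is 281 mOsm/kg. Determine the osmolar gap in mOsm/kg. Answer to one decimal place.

Calculated osmolality = 2·Na + glucose/18 + urea
= 2·125 + 388/18 + 5.7
= 250 + 21.56 + 5.70
= 277.26 mOsm/kg ≈ 277.3 mOsm/kg
Osmolar gap = measured − calculated = 281 − 277.3 = 3.7 mOsm/kg

3.7 mOsm/kg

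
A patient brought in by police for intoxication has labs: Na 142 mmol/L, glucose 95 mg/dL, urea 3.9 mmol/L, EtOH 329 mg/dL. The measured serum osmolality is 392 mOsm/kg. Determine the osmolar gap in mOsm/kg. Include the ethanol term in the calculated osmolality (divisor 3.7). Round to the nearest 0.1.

Calculated osmolality = 2·Na + glucose/18 + urea + ethanol/3.7
= 2·142 + 95/18 + 3.9 + 329/3.7
= 284 + 5.28 + 3.90 + 88.92
= 382.1 mOsm/kg ≈ 382.1 mOsm/kg
Osmolar gap = measured − calculated = 392 − 382.1 = 9.9 mOsm/kg

9.9 mOsm/kg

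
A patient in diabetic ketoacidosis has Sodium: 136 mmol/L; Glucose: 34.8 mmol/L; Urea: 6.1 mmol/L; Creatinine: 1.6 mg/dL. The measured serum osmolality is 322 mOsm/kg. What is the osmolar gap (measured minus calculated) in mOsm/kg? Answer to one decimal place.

Calculated osmolality = 2·Na + glucose + urea
= 2·136 + 34.8 + 6.1
= 272 + 34.80 + 6.10
= 312.9 mOsm/kg ≈ 312.9 mOsm/kg
Osmolar gap = measured − calculated = 322 − 312.9 = 9.1 mOsm/kg

9.1 mOsm/kg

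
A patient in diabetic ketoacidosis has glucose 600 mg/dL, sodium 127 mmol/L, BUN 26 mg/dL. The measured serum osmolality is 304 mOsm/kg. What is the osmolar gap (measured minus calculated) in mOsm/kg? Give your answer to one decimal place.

Calculated osmolality = 2·Na + glucose/18 + BUN/2.8
= 2·127 + 600/18 + 26/2.8
= 254 + 33.33 + 9.29
= 296.62 mOsm/kg ≈ 296.6 mOsm/kg
Osmolar gap = measured − calculated = 304 − 296.6 = 7.4 mOsm/kg

7.4 mOsm/kg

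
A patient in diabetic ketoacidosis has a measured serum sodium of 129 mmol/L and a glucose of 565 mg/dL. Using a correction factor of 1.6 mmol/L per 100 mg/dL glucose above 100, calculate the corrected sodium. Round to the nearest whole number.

136 mmol/L

Corrected Na = measured Na + 1.6 · (glucose − 100)/100
= 129 + 1.6 · (565 − 100)/100
= 129 + 7.4
= 136.4 mmol/L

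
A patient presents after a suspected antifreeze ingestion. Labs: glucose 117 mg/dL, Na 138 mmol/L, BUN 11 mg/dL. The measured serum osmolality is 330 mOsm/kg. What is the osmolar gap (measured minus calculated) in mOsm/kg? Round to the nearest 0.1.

43.6 mOsm/kg

Calculated osmolality = 2·Na + glucose/18 + BUN/2.8
= 2·138 + 117/18 + 11/2.8
= 276 + 6.50 + 3.93
= 286.43 mOsm/kg ≈ 286.4 mOsm/kg
Osmolar gap = measured − calculated = 330 − 286.4 = 43.6 mOsm/kg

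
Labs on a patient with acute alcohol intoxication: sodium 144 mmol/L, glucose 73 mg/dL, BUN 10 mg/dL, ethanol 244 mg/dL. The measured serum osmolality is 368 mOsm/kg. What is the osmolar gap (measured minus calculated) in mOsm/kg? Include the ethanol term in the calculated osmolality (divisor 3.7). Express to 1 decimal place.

Calculated osmolality = 2·Na + glucose/18 + BUN/2.8 + ethanol/3.7
= 2·144 + 73/18 + 10/2.8 + 244/3.7
= 288 + 4.06 + 3.57 + 65.95
= 361.58 mOsm/kg ≈ 361.6 mOsm/kg
Osmolar gap = measured − calculated = 368 − 361.6 = 6.4 mOsm/kg

6.4 mOsm/kg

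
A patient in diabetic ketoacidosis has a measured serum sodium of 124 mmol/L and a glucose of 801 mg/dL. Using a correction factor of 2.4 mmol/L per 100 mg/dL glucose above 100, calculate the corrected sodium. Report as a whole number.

Corrected Na = measured Na + 2.4 · (glucose − 100)/100
= 124 + 2.4 · (801 − 100)/100
= 124 + 16.8
= 140.8 mmol/L

141 mmol/L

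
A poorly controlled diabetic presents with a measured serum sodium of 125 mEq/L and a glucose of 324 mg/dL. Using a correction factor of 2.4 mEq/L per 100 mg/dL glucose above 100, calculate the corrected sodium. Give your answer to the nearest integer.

Corrected Na = measured Na + 2.4 · (glucose − 100)/100
= 125 + 2.4 · (324 − 100)/100
= 125 + 5.4
= 130.4 mEq/L

130 mEq/L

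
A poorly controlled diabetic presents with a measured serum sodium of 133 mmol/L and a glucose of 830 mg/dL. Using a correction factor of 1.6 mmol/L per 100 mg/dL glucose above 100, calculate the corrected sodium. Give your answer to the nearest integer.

Corrected Na = measured Na + 1.6 · (glucose − 100)/100
= 133 + 1.6 · (830 − 100)/100
= 133 + 11.7
= 144.7 mmol/L

145 mmol/L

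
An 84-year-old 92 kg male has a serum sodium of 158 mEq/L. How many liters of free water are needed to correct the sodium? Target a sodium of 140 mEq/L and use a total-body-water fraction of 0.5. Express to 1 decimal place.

TBW = 0.5 · 92 = 46 L
Free water deficit = TBW · (Na/140 − 1)
= 46 · (158/140 − 1)
= 46 · 0.1286
= 5.92 L

5.9 L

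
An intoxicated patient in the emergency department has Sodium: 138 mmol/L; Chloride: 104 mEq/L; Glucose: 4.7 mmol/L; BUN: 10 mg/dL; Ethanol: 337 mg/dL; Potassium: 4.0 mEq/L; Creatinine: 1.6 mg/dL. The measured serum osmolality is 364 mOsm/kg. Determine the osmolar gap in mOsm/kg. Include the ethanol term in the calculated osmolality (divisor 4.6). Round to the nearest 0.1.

6.5 mOsm/kg

Calculated osmolality = 2·Na + glucose + BUN/2.8 + ethanol/4.6
= 2·138 + 4.7 + 10/2.8 + 337/4.6
= 276 + 4.70 + 3.57 + 73.26
= 357.53 mOsm/kg ≈ 357.5 mOsm/kg
Osmolar gap = measured − calculated = 364 − 357.5 = 6.5 mOsm/kg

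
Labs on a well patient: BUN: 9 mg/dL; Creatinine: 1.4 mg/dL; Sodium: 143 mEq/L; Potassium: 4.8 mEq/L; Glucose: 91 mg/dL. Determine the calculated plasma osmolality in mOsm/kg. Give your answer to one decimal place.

Calculated osmolality = 2·Na + glucose/18 + BUN/2.8
= 2·143 + 91/18 + 9/2.8
= 286 + 5.06 + 3.21
= 294.27 mOsm/kg

294.3 mOsm/kg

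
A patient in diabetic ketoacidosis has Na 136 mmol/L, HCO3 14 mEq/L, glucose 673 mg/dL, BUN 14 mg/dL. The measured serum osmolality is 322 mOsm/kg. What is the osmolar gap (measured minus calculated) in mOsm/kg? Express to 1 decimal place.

Calculated osmolality = 2·Na + glucose/18 + BUN/2.8
= 2·136 + 673/18 + 14/2.8
= 272 + 37.39 + 5
= 314.39 mOsm/kg ≈ 314.4 mOsm/kg
Osmolar gap = measured − calculated = 322 − 314.4 = 7.6 mOsm/kg

7.6 mOsm/kg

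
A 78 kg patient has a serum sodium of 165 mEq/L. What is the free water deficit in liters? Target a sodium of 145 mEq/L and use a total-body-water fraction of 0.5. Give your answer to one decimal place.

TBW = 0.5 · 78 = 39 L
Free water deficit = TBW · (Na/145 − 1)
= 39 · (165/145 − 1)
= 39 · 0.1379
= 5.38 L

5.4 L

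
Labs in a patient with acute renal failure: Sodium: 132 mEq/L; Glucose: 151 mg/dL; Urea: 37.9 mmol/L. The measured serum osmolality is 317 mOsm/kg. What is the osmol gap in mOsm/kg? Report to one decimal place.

6.7 mOsm/kg

Calculated osmolality = 2·Na + glucose/18 + urea
= 2·132 + 151/18 + 37.9
= 264 + 8.39 + 37.90
= 310.29 mOsm/kg ≈ 310.3 mOsm/kg
Osmolar gap = measured − calculated = 317 − 310.3 = 6.7 mOsm/kg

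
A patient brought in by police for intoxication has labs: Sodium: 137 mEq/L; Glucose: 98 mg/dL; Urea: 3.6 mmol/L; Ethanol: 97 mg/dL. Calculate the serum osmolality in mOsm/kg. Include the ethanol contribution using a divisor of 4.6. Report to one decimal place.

Calculated osmolality = 2·Na + glucose/18 + urea + ethanol/4.6
= 2·137 + 98/18 + 3.6 + 97/4.6
= 274 + 5.44 + 3.60 + 21.09
= 304.13 mOsm/kg

304.1 mOsm/kg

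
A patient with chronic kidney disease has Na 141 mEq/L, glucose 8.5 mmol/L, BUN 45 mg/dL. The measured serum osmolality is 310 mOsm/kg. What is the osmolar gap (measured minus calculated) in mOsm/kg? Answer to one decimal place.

3.4 mOsm/kg

Calculated osmolality = 2·Na + glucose + BUN/2.8
= 2·141 + 8.5 + 45/2.8
= 282 + 8.50 + 16.07
= 306.57 mOsm/kg ≈ 306.6 mOsm/kg
Osmolar gap = measured − calculated = 310 − 306.6 = 3.4 mOsm/kg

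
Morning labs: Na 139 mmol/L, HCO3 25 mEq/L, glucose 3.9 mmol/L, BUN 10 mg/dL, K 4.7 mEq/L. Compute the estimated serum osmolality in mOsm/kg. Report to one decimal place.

285.5 mOsm/kg

Calculated osmolality = 2·Na + glucose + BUN/2.8
= 2·139 + 3.9 + 10/2.8
= 278 + 3.90 + 3.57
= 285.47 mOsm/kg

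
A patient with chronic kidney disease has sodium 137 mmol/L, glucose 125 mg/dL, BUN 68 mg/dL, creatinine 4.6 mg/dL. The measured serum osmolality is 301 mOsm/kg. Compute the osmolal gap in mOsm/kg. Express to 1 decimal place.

-4.2 mOsm/kg

Calculated osmolality = 2·Na + glucose/18 + BUN/2.8
= 2·137 + 125/18 + 68/2.8
= 274 + 6.94 + 24.29
= 305.23 mOsm/kg ≈ 305.2 mOsm/kg
Osmolar gap = measured − calculated = 301 − 305.2 = -4.2 mOsm/kg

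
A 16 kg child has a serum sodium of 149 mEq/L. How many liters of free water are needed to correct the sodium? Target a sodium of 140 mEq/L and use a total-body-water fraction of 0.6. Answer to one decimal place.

0.6 L

TBW = 0.6 · 16 = 9.6 L
Free water deficit = TBW · (Na/140 − 1)
= 9.6 · (149/140 − 1)
= 9.6 · 0.0643
= 0.62 L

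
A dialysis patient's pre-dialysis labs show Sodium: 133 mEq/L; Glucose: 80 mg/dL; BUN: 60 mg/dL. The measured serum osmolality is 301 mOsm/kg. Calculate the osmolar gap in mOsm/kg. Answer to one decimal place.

9.1 mOsm/kg

Calculated osmolality = 2·Na + glucose/18 + BUN/2.8
= 2·133 + 80/18 + 60/2.8
= 266 + 4.44 + 21.43
= 291.87 mOsm/kg ≈ 291.9 mOsm/kg
Osmolar gap = measured − calculated = 301 − 291.9 = 9.1 mOsm/kg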